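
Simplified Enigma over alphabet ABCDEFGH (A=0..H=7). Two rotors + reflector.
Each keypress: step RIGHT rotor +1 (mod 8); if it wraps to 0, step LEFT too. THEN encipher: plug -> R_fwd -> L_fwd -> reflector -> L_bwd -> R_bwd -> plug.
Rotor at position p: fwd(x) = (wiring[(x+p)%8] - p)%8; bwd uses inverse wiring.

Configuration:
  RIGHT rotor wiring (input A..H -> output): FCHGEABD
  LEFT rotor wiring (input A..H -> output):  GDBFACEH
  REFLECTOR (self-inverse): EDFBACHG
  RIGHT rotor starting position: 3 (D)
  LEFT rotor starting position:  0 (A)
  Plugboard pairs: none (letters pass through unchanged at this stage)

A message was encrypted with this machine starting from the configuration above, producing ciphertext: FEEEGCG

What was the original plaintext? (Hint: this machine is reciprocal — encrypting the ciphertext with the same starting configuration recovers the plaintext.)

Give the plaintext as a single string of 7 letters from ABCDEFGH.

Answer: BAHDBHD

Derivation:
Char 1 ('F'): step: R->4, L=0; F->plug->F->R->G->L->E->refl->A->L'->E->R'->B->plug->B
Char 2 ('E'): step: R->5, L=0; E->plug->E->R->F->L->C->refl->F->L'->D->R'->A->plug->A
Char 3 ('E'): step: R->6, L=0; E->plug->E->R->B->L->D->refl->B->L'->C->R'->H->plug->H
Char 4 ('E'): step: R->7, L=0; E->plug->E->R->H->L->H->refl->G->L'->A->R'->D->plug->D
Char 5 ('G'): step: R->0, L->1 (L advanced); G->plug->G->R->B->L->A->refl->E->L'->C->R'->B->plug->B
Char 6 ('C'): step: R->1, L=1; C->plug->C->R->F->L->D->refl->B->L'->E->R'->H->plug->H
Char 7 ('G'): step: R->2, L=1; G->plug->G->R->D->L->H->refl->G->L'->G->R'->D->plug->D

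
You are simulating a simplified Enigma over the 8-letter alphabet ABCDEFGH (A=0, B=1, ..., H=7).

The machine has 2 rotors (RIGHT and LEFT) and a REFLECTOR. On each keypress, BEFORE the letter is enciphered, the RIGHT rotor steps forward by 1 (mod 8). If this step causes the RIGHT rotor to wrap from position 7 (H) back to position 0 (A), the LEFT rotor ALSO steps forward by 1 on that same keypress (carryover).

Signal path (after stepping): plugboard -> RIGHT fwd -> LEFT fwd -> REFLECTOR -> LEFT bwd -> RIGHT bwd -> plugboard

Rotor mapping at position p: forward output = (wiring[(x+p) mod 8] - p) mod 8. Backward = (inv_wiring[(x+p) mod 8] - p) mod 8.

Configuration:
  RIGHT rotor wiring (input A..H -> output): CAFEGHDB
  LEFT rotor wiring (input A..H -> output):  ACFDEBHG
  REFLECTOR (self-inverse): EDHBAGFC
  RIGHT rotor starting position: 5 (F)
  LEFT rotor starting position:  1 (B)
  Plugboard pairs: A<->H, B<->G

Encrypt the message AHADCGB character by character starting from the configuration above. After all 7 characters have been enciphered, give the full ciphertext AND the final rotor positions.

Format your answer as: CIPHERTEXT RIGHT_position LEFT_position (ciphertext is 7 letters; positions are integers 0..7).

Char 1 ('A'): step: R->6, L=1; A->plug->H->R->B->L->E->refl->A->L'->E->R'->C->plug->C
Char 2 ('H'): step: R->7, L=1; H->plug->A->R->C->L->C->refl->H->L'->H->R'->F->plug->F
Char 3 ('A'): step: R->0, L->2 (L advanced); A->plug->H->R->B->L->B->refl->D->L'->A->R'->B->plug->G
Char 4 ('D'): step: R->1, L=2; D->plug->D->R->F->L->E->refl->A->L'->H->R'->A->plug->H
Char 5 ('C'): step: R->2, L=2; C->plug->C->R->E->L->F->refl->G->L'->G->R'->H->plug->A
Char 6 ('G'): step: R->3, L=2; G->plug->B->R->D->L->H->refl->C->L'->C->R'->H->plug->A
Char 7 ('B'): step: R->4, L=2; B->plug->G->R->B->L->B->refl->D->L'->A->R'->H->plug->A
Final: ciphertext=CFGHAAA, RIGHT=4, LEFT=2

Answer: CFGHAAA 4 2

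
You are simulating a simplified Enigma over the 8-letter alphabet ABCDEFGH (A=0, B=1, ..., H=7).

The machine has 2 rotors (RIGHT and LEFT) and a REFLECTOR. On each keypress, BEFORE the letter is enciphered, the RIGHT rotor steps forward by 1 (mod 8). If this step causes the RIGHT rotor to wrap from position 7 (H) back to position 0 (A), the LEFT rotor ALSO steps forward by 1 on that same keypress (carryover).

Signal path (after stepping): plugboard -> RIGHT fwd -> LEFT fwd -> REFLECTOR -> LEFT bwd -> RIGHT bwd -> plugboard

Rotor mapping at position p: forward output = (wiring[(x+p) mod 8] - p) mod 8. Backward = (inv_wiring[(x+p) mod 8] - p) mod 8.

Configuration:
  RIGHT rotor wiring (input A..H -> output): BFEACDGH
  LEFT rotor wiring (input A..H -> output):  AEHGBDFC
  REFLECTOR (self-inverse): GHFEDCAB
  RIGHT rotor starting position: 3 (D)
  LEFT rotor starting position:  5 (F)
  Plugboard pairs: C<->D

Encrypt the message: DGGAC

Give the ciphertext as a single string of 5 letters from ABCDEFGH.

Char 1 ('D'): step: R->4, L=5; D->plug->C->R->C->L->F->refl->C->L'->F->R'->E->plug->E
Char 2 ('G'): step: R->5, L=5; G->plug->G->R->D->L->D->refl->E->L'->H->R'->F->plug->F
Char 3 ('G'): step: R->6, L=5; G->plug->G->R->E->L->H->refl->B->L'->G->R'->E->plug->E
Char 4 ('A'): step: R->7, L=5; A->plug->A->R->A->L->G->refl->A->L'->B->R'->E->plug->E
Char 5 ('C'): step: R->0, L->6 (L advanced); C->plug->D->R->A->L->H->refl->B->L'->E->R'->C->plug->D

Answer: EFEED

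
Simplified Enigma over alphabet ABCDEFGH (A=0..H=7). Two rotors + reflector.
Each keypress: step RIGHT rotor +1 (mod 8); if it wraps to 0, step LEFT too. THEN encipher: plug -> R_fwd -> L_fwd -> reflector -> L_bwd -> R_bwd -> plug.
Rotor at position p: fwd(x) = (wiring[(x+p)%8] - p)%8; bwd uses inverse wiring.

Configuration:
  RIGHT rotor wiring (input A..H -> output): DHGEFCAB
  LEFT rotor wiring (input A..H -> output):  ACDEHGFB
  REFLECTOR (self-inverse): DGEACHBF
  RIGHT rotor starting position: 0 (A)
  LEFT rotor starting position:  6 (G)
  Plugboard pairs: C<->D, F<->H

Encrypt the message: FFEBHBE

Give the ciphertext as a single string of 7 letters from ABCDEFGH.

Char 1 ('F'): step: R->1, L=6; F->plug->H->R->C->L->C->refl->E->L'->D->R'->C->plug->D
Char 2 ('F'): step: R->2, L=6; F->plug->H->R->F->L->G->refl->B->L'->G->R'->E->plug->E
Char 3 ('E'): step: R->3, L=6; E->plug->E->R->G->L->B->refl->G->L'->F->R'->D->plug->C
Char 4 ('B'): step: R->4, L=6; B->plug->B->R->G->L->B->refl->G->L'->F->R'->D->plug->C
Char 5 ('H'): step: R->5, L=6; H->plug->F->R->B->L->D->refl->A->L'->H->R'->G->plug->G
Char 6 ('B'): step: R->6, L=6; B->plug->B->R->D->L->E->refl->C->L'->C->R'->A->plug->A
Char 7 ('E'): step: R->7, L=6; E->plug->E->R->F->L->G->refl->B->L'->G->R'->F->plug->H

Answer: DECCGAH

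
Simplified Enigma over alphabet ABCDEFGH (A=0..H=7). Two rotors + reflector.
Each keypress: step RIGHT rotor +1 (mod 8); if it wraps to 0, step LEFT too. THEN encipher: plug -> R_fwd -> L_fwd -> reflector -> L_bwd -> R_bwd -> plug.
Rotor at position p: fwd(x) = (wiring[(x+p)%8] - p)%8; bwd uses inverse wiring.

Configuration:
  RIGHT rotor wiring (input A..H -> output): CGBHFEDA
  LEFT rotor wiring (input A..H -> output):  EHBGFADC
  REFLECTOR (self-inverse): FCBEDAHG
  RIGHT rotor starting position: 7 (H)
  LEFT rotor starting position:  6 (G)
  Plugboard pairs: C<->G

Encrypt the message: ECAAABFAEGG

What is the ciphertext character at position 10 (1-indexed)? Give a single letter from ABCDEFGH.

Char 1 ('E'): step: R->0, L->7 (L advanced); E->plug->E->R->F->L->G->refl->H->L'->E->R'->F->plug->F
Char 2 ('C'): step: R->1, L=7; C->plug->G->R->H->L->E->refl->D->L'->A->R'->B->plug->B
Char 3 ('A'): step: R->2, L=7; A->plug->A->R->H->L->E->refl->D->L'->A->R'->G->plug->C
Char 4 ('A'): step: R->3, L=7; A->plug->A->R->E->L->H->refl->G->L'->F->R'->E->plug->E
Char 5 ('A'): step: R->4, L=7; A->plug->A->R->B->L->F->refl->A->L'->C->R'->F->plug->F
Char 6 ('B'): step: R->5, L=7; B->plug->B->R->G->L->B->refl->C->L'->D->R'->C->plug->G
Char 7 ('F'): step: R->6, L=7; F->plug->F->R->B->L->F->refl->A->L'->C->R'->B->plug->B
Char 8 ('A'): step: R->7, L=7; A->plug->A->R->B->L->F->refl->A->L'->C->R'->D->plug->D
Char 9 ('E'): step: R->0, L->0 (L advanced); E->plug->E->R->F->L->A->refl->F->L'->E->R'->F->plug->F
Char 10 ('G'): step: R->1, L=0; G->plug->C->R->G->L->D->refl->E->L'->A->R'->B->plug->B

B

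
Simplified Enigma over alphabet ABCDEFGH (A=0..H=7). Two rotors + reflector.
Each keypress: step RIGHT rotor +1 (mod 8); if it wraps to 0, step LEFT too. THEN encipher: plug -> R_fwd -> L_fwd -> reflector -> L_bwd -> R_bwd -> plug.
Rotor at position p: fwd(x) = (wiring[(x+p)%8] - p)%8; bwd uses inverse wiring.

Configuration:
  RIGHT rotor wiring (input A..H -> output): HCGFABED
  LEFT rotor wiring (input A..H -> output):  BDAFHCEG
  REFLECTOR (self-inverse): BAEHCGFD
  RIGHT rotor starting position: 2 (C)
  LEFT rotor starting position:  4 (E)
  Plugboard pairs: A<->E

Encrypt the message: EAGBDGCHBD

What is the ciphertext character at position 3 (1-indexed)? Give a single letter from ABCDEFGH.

Char 1 ('E'): step: R->3, L=4; E->plug->A->R->C->L->A->refl->B->L'->H->R'->G->plug->G
Char 2 ('A'): step: R->4, L=4; A->plug->E->R->D->L->C->refl->E->L'->G->R'->F->plug->F
Char 3 ('G'): step: R->5, L=4; G->plug->G->R->A->L->D->refl->H->L'->F->R'->E->plug->A

A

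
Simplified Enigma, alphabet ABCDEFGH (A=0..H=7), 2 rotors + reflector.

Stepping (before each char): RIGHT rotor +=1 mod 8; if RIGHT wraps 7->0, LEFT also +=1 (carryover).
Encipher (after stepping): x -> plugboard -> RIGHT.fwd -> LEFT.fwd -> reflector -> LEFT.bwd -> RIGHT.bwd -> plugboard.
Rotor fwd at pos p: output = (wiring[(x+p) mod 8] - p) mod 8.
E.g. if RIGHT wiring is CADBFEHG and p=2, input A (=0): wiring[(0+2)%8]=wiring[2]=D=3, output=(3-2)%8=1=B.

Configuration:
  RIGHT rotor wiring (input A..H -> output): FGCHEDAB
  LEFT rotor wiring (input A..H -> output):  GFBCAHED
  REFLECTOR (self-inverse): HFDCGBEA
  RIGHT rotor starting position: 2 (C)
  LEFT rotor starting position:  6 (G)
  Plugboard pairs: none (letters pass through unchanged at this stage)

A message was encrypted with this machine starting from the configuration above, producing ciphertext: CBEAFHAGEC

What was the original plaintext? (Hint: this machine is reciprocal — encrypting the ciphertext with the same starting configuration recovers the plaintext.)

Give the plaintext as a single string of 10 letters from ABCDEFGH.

Answer: DEHBEBFHBH

Derivation:
Char 1 ('C'): step: R->3, L=6; C->plug->C->R->A->L->G->refl->E->L'->F->R'->D->plug->D
Char 2 ('B'): step: R->4, L=6; B->plug->B->R->H->L->B->refl->F->L'->B->R'->E->plug->E
Char 3 ('E'): step: R->5, L=6; E->plug->E->R->B->L->F->refl->B->L'->H->R'->H->plug->H
Char 4 ('A'): step: R->6, L=6; A->plug->A->R->C->L->A->refl->H->L'->D->R'->B->plug->B
Char 5 ('F'): step: R->7, L=6; F->plug->F->R->F->L->E->refl->G->L'->A->R'->E->plug->E
Char 6 ('H'): step: R->0, L->7 (L advanced); H->plug->H->R->B->L->H->refl->A->L'->G->R'->B->plug->B
Char 7 ('A'): step: R->1, L=7; A->plug->A->R->F->L->B->refl->F->L'->H->R'->F->plug->F
Char 8 ('G'): step: R->2, L=7; G->plug->G->R->D->L->C->refl->D->L'->E->R'->H->plug->H
Char 9 ('E'): step: R->3, L=7; E->plug->E->R->G->L->A->refl->H->L'->B->R'->B->plug->B
Char 10 ('C'): step: R->4, L=7; C->plug->C->R->E->L->D->refl->C->L'->D->R'->H->plug->H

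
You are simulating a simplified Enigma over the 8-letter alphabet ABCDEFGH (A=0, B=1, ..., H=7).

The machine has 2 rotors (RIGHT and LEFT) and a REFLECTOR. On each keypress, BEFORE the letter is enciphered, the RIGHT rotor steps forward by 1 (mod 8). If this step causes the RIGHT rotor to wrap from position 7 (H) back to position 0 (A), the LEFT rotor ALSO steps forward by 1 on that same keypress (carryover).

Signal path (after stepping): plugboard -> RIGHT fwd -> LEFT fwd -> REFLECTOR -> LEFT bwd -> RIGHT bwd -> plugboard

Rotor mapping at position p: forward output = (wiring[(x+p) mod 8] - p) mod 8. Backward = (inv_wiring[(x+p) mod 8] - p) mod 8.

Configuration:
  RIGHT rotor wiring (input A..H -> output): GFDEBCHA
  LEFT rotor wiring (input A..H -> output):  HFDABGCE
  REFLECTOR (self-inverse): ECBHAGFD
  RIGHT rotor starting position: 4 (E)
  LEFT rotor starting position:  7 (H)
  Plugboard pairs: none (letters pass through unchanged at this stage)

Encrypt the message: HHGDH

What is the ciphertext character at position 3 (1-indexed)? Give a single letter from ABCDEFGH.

Char 1 ('H'): step: R->5, L=7; H->plug->H->R->E->L->B->refl->C->L'->F->R'->A->plug->A
Char 2 ('H'): step: R->6, L=7; H->plug->H->R->E->L->B->refl->C->L'->F->R'->E->plug->E
Char 3 ('G'): step: R->7, L=7; G->plug->G->R->D->L->E->refl->A->L'->B->R'->A->plug->A

A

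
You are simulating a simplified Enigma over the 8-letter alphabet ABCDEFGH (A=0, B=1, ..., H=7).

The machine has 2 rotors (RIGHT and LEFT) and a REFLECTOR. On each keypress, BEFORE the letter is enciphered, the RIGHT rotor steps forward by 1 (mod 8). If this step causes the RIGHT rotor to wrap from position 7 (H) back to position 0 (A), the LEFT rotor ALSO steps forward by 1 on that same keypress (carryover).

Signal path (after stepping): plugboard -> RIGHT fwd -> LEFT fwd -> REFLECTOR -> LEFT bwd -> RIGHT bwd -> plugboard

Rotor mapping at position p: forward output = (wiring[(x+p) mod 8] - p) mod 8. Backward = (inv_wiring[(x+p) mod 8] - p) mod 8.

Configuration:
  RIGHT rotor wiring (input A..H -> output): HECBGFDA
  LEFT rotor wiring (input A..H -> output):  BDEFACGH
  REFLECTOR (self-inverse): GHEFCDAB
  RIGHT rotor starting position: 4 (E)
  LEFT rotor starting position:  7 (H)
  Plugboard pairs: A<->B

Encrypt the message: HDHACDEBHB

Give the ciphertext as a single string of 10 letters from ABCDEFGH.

Answer: DFAEGECHCA

Derivation:
Char 1 ('H'): step: R->5, L=7; H->plug->H->R->B->L->C->refl->E->L'->C->R'->D->plug->D
Char 2 ('D'): step: R->6, L=7; D->plug->D->R->G->L->D->refl->F->L'->D->R'->F->plug->F
Char 3 ('H'): step: R->7, L=7; H->plug->H->R->E->L->G->refl->A->L'->A->R'->B->plug->A
Char 4 ('A'): step: R->0, L->0 (L advanced); A->plug->B->R->E->L->A->refl->G->L'->G->R'->E->plug->E
Char 5 ('C'): step: R->1, L=0; C->plug->C->R->A->L->B->refl->H->L'->H->R'->G->plug->G
Char 6 ('D'): step: R->2, L=0; D->plug->D->R->D->L->F->refl->D->L'->B->R'->E->plug->E
Char 7 ('E'): step: R->3, L=0; E->plug->E->R->F->L->C->refl->E->L'->C->R'->C->plug->C
Char 8 ('B'): step: R->4, L=0; B->plug->A->R->C->L->E->refl->C->L'->F->R'->H->plug->H
Char 9 ('H'): step: R->5, L=0; H->plug->H->R->B->L->D->refl->F->L'->D->R'->C->plug->C
Char 10 ('B'): step: R->6, L=0; B->plug->A->R->F->L->C->refl->E->L'->C->R'->B->plug->A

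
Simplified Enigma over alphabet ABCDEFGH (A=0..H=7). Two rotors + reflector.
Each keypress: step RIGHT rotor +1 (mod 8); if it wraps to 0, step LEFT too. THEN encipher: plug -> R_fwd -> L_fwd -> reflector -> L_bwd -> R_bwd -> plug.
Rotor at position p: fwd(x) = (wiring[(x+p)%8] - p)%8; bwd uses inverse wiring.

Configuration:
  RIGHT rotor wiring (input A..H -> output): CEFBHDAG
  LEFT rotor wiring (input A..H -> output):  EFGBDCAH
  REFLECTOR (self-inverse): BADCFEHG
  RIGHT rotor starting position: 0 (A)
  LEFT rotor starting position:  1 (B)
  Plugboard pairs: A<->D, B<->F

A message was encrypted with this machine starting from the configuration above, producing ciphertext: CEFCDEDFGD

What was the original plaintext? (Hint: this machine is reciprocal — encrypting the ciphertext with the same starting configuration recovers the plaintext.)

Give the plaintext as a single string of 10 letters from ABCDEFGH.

Answer: HCHAABFACH

Derivation:
Char 1 ('C'): step: R->1, L=1; C->plug->C->R->A->L->E->refl->F->L'->B->R'->H->plug->H
Char 2 ('E'): step: R->2, L=1; E->plug->E->R->G->L->G->refl->H->L'->F->R'->C->plug->C
Char 3 ('F'): step: R->3, L=1; F->plug->B->R->E->L->B->refl->A->L'->C->R'->H->plug->H
Char 4 ('C'): step: R->4, L=1; C->plug->C->R->E->L->B->refl->A->L'->C->R'->D->plug->A
Char 5 ('D'): step: R->5, L=1; D->plug->A->R->G->L->G->refl->H->L'->F->R'->D->plug->A
Char 6 ('E'): step: R->6, L=1; E->plug->E->R->H->L->D->refl->C->L'->D->R'->F->plug->B
Char 7 ('D'): step: R->7, L=1; D->plug->A->R->H->L->D->refl->C->L'->D->R'->B->plug->F
Char 8 ('F'): step: R->0, L->2 (L advanced); F->plug->B->R->E->L->G->refl->H->L'->B->R'->D->plug->A
Char 9 ('G'): step: R->1, L=2; G->plug->G->R->F->L->F->refl->E->L'->A->R'->C->plug->C
Char 10 ('D'): step: R->2, L=2; D->plug->A->R->D->L->A->refl->B->L'->C->R'->H->plug->H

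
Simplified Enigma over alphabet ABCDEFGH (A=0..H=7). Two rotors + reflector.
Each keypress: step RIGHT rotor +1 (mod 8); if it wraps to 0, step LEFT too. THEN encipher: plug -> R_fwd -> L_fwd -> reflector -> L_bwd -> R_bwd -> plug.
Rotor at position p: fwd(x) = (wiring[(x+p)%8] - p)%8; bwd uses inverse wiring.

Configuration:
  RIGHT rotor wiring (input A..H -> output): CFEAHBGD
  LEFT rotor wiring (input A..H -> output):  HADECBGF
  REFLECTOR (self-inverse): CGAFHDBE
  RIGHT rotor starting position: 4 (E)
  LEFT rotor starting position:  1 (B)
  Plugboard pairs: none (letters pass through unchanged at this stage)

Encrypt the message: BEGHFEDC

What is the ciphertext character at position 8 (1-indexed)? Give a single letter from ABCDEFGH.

Char 1 ('B'): step: R->5, L=1; B->plug->B->R->B->L->C->refl->A->L'->E->R'->A->plug->A
Char 2 ('E'): step: R->6, L=1; E->plug->E->R->G->L->E->refl->H->L'->A->R'->A->plug->A
Char 3 ('G'): step: R->7, L=1; G->plug->G->R->C->L->D->refl->F->L'->F->R'->D->plug->D
Char 4 ('H'): step: R->0, L->2 (L advanced); H->plug->H->R->D->L->H->refl->E->L'->E->R'->C->plug->C
Char 5 ('F'): step: R->1, L=2; F->plug->F->R->F->L->D->refl->F->L'->G->R'->D->plug->D
Char 6 ('E'): step: R->2, L=2; E->plug->E->R->E->L->E->refl->H->L'->D->R'->H->plug->H
Char 7 ('D'): step: R->3, L=2; D->plug->D->R->D->L->H->refl->E->L'->E->R'->B->plug->B
Char 8 ('C'): step: R->4, L=2; C->plug->C->R->C->L->A->refl->C->L'->B->R'->F->plug->F

F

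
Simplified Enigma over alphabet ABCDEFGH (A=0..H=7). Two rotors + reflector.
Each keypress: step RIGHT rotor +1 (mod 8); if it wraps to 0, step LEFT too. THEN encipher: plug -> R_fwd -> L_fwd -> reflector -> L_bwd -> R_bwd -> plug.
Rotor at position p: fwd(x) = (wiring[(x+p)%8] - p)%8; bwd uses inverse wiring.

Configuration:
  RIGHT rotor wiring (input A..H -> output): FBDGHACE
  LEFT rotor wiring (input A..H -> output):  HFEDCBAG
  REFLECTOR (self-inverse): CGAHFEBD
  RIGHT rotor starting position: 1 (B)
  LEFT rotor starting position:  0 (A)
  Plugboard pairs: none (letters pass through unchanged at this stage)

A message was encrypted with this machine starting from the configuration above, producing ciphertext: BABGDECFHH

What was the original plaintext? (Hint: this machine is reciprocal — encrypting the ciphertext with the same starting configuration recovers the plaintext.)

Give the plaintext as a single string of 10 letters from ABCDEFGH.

Char 1 ('B'): step: R->2, L=0; B->plug->B->R->E->L->C->refl->A->L'->G->R'->D->plug->D
Char 2 ('A'): step: R->3, L=0; A->plug->A->R->D->L->D->refl->H->L'->A->R'->H->plug->H
Char 3 ('B'): step: R->4, L=0; B->plug->B->R->E->L->C->refl->A->L'->G->R'->C->plug->C
Char 4 ('G'): step: R->5, L=0; G->plug->G->R->B->L->F->refl->E->L'->C->R'->H->plug->H
Char 5 ('D'): step: R->6, L=0; D->plug->D->R->D->L->D->refl->H->L'->A->R'->F->plug->F
Char 6 ('E'): step: R->7, L=0; E->plug->E->R->H->L->G->refl->B->L'->F->R'->A->plug->A
Char 7 ('C'): step: R->0, L->1 (L advanced); C->plug->C->R->D->L->B->refl->G->L'->H->R'->E->plug->E
Char 8 ('F'): step: R->1, L=1; F->plug->F->R->B->L->D->refl->H->L'->F->R'->C->plug->C
Char 9 ('H'): step: R->2, L=1; H->plug->H->R->H->L->G->refl->B->L'->D->R'->G->plug->G
Char 10 ('H'): step: R->3, L=1; H->plug->H->R->A->L->E->refl->F->L'->G->R'->G->plug->G

Answer: DHCHFAECGG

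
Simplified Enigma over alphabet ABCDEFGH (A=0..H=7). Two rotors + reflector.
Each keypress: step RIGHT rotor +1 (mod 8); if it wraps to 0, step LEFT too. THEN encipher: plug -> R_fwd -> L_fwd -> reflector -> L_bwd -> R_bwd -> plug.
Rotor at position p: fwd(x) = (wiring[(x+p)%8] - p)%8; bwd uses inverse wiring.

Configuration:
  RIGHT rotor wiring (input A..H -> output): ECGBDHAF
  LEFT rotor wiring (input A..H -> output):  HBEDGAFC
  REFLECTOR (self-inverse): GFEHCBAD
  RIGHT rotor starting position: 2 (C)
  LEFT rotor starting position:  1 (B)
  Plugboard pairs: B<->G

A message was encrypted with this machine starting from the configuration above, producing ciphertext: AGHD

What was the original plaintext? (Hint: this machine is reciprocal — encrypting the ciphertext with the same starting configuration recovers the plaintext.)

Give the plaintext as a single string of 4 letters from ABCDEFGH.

Char 1 ('A'): step: R->3, L=1; A->plug->A->R->G->L->B->refl->F->L'->D->R'->H->plug->H
Char 2 ('G'): step: R->4, L=1; G->plug->B->R->D->L->F->refl->B->L'->G->R'->F->plug->F
Char 3 ('H'): step: R->5, L=1; H->plug->H->R->G->L->B->refl->F->L'->D->R'->B->plug->G
Char 4 ('D'): step: R->6, L=1; D->plug->D->R->E->L->H->refl->D->L'->B->R'->H->plug->H

Answer: HFGH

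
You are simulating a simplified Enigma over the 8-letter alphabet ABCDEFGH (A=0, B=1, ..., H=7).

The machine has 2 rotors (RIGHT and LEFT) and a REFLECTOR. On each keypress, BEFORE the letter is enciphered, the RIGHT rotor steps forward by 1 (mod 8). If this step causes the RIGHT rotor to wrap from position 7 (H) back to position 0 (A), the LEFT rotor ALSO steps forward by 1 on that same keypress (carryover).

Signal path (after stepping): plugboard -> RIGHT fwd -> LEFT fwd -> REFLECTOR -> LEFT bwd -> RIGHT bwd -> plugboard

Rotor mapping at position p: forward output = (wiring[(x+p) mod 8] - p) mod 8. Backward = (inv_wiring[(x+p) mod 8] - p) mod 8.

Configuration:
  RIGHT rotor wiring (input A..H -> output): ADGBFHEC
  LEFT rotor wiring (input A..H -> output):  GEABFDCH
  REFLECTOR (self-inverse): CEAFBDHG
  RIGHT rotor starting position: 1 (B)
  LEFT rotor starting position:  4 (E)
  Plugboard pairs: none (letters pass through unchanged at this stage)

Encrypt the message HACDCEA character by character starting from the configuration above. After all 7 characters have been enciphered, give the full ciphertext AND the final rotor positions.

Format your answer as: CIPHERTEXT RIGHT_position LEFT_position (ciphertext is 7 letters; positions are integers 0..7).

Answer: EGDBHBG 0 5

Derivation:
Char 1 ('H'): step: R->2, L=4; H->plug->H->R->B->L->H->refl->G->L'->C->R'->E->plug->E
Char 2 ('A'): step: R->3, L=4; A->plug->A->R->G->L->E->refl->B->L'->A->R'->G->plug->G
Char 3 ('C'): step: R->4, L=4; C->plug->C->R->A->L->B->refl->E->L'->G->R'->D->plug->D
Char 4 ('D'): step: R->5, L=4; D->plug->D->R->D->L->D->refl->F->L'->H->R'->B->plug->B
Char 5 ('C'): step: R->6, L=4; C->plug->C->R->C->L->G->refl->H->L'->B->R'->H->plug->H
Char 6 ('E'): step: R->7, L=4; E->plug->E->R->C->L->G->refl->H->L'->B->R'->B->plug->B
Char 7 ('A'): step: R->0, L->5 (L advanced); A->plug->A->R->A->L->G->refl->H->L'->E->R'->G->plug->G
Final: ciphertext=EGDBHBG, RIGHT=0, LEFT=5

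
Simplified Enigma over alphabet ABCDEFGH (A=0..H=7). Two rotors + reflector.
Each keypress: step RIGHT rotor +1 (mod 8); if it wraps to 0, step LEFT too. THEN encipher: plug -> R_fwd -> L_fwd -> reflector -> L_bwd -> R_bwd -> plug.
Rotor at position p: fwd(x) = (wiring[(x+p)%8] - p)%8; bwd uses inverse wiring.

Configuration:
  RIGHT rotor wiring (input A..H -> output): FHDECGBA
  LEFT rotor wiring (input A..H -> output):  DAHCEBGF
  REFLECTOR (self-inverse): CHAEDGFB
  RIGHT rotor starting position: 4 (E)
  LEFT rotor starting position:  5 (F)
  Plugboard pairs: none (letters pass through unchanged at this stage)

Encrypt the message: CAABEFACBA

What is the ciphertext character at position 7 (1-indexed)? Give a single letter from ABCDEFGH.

Char 1 ('C'): step: R->5, L=5; C->plug->C->R->D->L->G->refl->F->L'->G->R'->F->plug->F
Char 2 ('A'): step: R->6, L=5; A->plug->A->R->D->L->G->refl->F->L'->G->R'->F->plug->F
Char 3 ('A'): step: R->7, L=5; A->plug->A->R->B->L->B->refl->H->L'->H->R'->G->plug->G
Char 4 ('B'): step: R->0, L->6 (L advanced); B->plug->B->R->H->L->D->refl->E->L'->F->R'->A->plug->A
Char 5 ('E'): step: R->1, L=6; E->plug->E->R->F->L->E->refl->D->L'->H->R'->G->plug->G
Char 6 ('F'): step: R->2, L=6; F->plug->F->R->G->L->G->refl->F->L'->C->R'->B->plug->B
Char 7 ('A'): step: R->3, L=6; A->plug->A->R->B->L->H->refl->B->L'->E->R'->G->plug->G

G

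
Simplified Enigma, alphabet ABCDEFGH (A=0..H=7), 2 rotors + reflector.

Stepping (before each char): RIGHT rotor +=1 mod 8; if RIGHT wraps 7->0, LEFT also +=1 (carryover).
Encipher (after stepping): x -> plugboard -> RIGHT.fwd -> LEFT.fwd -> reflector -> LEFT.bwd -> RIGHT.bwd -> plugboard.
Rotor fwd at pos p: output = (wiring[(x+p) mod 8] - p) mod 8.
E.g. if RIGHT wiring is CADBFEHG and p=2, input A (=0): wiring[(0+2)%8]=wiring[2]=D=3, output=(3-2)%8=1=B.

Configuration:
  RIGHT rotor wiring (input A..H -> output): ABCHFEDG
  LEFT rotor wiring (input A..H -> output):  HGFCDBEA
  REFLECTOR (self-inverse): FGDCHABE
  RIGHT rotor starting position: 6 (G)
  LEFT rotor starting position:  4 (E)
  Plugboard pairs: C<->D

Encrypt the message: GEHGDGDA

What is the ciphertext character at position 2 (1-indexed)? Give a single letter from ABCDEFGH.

Char 1 ('G'): step: R->7, L=4; G->plug->G->R->F->L->C->refl->D->L'->E->R'->H->plug->H
Char 2 ('E'): step: R->0, L->5 (L advanced); E->plug->E->R->F->L->A->refl->F->L'->G->R'->H->plug->H

H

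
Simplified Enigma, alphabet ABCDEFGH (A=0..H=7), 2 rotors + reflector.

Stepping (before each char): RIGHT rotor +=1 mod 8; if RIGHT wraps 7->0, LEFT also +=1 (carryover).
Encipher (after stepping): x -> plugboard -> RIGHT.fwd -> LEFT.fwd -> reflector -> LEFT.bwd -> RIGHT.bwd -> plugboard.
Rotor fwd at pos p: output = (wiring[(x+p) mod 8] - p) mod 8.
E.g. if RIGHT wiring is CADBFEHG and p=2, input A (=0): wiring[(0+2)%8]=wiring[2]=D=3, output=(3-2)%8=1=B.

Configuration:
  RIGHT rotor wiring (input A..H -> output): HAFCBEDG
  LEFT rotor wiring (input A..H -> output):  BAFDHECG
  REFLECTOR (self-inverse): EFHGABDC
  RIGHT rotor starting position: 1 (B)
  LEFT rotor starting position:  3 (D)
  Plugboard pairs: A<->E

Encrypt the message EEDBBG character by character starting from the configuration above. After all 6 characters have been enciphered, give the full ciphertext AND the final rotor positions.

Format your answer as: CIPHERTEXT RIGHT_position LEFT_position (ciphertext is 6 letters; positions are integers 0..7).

Char 1 ('E'): step: R->2, L=3; E->plug->A->R->D->L->H->refl->C->L'->H->R'->C->plug->C
Char 2 ('E'): step: R->3, L=3; E->plug->A->R->H->L->C->refl->H->L'->D->R'->E->plug->A
Char 3 ('D'): step: R->4, L=3; D->plug->D->R->C->L->B->refl->F->L'->G->R'->H->plug->H
Char 4 ('B'): step: R->5, L=3; B->plug->B->R->G->L->F->refl->B->L'->C->R'->D->plug->D
Char 5 ('B'): step: R->6, L=3; B->plug->B->R->A->L->A->refl->E->L'->B->R'->C->plug->C
Char 6 ('G'): step: R->7, L=3; G->plug->G->R->F->L->G->refl->D->L'->E->R'->H->plug->H
Final: ciphertext=CAHDCH, RIGHT=7, LEFT=3

Answer: CAHDCH 7 3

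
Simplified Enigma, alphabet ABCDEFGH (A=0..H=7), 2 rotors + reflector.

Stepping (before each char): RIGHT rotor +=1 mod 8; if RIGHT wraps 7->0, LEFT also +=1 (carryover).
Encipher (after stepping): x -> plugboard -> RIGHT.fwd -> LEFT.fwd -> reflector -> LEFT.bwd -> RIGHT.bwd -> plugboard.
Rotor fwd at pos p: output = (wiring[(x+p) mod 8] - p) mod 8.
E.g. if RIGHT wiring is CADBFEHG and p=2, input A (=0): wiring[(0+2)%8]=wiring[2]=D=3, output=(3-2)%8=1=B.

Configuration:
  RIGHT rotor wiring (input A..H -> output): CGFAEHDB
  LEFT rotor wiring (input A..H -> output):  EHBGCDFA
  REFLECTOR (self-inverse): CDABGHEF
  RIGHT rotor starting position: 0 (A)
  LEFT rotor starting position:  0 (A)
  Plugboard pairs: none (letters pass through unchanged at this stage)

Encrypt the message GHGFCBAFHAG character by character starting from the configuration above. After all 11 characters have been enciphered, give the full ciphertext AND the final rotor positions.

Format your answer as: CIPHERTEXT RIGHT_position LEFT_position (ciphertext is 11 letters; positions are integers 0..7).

Char 1 ('G'): step: R->1, L=0; G->plug->G->R->A->L->E->refl->G->L'->D->R'->D->plug->D
Char 2 ('H'): step: R->2, L=0; H->plug->H->R->E->L->C->refl->A->L'->H->R'->F->plug->F
Char 3 ('G'): step: R->3, L=0; G->plug->G->R->D->L->G->refl->E->L'->A->R'->D->plug->D
Char 4 ('F'): step: R->4, L=0; F->plug->F->R->C->L->B->refl->D->L'->F->R'->D->plug->D
Char 5 ('C'): step: R->5, L=0; C->plug->C->R->E->L->C->refl->A->L'->H->R'->H->plug->H
Char 6 ('B'): step: R->6, L=0; B->plug->B->R->D->L->G->refl->E->L'->A->R'->D->plug->D
Char 7 ('A'): step: R->7, L=0; A->plug->A->R->C->L->B->refl->D->L'->F->R'->F->plug->F
Char 8 ('F'): step: R->0, L->1 (L advanced); F->plug->F->R->H->L->D->refl->B->L'->D->R'->G->plug->G
Char 9 ('H'): step: R->1, L=1; H->plug->H->R->B->L->A->refl->C->L'->E->R'->B->plug->B
Char 10 ('A'): step: R->2, L=1; A->plug->A->R->D->L->B->refl->D->L'->H->R'->F->plug->F
Char 11 ('G'): step: R->3, L=1; G->plug->G->R->D->L->B->refl->D->L'->H->R'->F->plug->F
Final: ciphertext=DFDDHDFGBFF, RIGHT=3, LEFT=1

Answer: DFDDHDFGBFF 3 1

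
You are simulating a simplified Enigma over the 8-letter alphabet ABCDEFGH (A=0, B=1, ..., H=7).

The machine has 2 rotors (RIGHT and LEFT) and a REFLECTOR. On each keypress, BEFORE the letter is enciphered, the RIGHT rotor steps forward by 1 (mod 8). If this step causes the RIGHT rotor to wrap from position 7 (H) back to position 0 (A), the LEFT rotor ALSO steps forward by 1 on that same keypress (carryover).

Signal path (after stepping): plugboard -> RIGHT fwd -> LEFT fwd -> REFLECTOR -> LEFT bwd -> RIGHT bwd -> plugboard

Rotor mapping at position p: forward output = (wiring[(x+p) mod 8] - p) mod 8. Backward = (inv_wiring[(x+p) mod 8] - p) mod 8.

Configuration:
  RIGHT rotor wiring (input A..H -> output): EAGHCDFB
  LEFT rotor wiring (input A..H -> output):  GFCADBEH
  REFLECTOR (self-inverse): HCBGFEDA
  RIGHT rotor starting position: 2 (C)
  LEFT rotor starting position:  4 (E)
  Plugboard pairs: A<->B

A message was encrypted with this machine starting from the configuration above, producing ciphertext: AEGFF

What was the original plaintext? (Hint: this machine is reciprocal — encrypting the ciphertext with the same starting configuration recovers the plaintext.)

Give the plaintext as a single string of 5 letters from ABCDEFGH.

Answer: FGABH

Derivation:
Char 1 ('A'): step: R->3, L=4; A->plug->B->R->H->L->E->refl->F->L'->B->R'->F->plug->F
Char 2 ('E'): step: R->4, L=4; E->plug->E->R->A->L->H->refl->A->L'->C->R'->G->plug->G
Char 3 ('G'): step: R->5, L=4; G->plug->G->R->C->L->A->refl->H->L'->A->R'->B->plug->A
Char 4 ('F'): step: R->6, L=4; F->plug->F->R->B->L->F->refl->E->L'->H->R'->A->plug->B
Char 5 ('F'): step: R->7, L=4; F->plug->F->R->D->L->D->refl->G->L'->G->R'->H->plug->H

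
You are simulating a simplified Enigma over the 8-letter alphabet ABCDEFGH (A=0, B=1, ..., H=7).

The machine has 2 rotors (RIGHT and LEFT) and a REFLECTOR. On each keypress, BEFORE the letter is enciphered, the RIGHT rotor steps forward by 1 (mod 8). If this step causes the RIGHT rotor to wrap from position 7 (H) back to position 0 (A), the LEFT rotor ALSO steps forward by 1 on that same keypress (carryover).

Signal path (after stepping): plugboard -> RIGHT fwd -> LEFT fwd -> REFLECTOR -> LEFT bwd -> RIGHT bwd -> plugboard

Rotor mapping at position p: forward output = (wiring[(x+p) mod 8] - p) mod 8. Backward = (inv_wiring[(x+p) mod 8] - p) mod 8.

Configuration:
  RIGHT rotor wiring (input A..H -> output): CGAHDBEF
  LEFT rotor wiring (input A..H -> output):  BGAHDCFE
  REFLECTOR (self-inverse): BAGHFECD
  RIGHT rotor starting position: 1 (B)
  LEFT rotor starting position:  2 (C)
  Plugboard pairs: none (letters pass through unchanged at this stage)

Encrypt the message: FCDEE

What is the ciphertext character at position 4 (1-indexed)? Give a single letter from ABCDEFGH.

Char 1 ('F'): step: R->2, L=2; F->plug->F->R->D->L->A->refl->B->L'->C->R'->E->plug->E
Char 2 ('C'): step: R->3, L=2; C->plug->C->R->G->L->H->refl->D->L'->E->R'->A->plug->A
Char 3 ('D'): step: R->4, L=2; D->plug->D->R->B->L->F->refl->E->L'->H->R'->A->plug->A
Char 4 ('E'): step: R->5, L=2; E->plug->E->R->B->L->F->refl->E->L'->H->R'->B->plug->B

B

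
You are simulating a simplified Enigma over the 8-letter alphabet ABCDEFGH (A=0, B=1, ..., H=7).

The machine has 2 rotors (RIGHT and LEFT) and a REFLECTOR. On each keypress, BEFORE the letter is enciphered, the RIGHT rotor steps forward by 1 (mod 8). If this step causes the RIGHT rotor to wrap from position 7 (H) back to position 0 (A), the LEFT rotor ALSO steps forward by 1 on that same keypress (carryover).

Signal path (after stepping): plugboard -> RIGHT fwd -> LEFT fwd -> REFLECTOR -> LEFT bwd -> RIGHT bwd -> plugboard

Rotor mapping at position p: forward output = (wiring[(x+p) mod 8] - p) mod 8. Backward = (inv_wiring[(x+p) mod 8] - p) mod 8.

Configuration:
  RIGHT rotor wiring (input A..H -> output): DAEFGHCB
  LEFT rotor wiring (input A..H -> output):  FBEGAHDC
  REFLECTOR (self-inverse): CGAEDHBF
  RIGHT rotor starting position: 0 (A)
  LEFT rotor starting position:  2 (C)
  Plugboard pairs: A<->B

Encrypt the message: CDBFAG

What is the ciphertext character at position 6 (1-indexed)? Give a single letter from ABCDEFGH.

Char 1 ('C'): step: R->1, L=2; C->plug->C->R->E->L->B->refl->G->L'->C->R'->H->plug->H
Char 2 ('D'): step: R->2, L=2; D->plug->D->R->F->L->A->refl->C->L'->A->R'->E->plug->E
Char 3 ('B'): step: R->3, L=2; B->plug->A->R->C->L->G->refl->B->L'->E->R'->C->plug->C
Char 4 ('F'): step: R->4, L=2; F->plug->F->R->E->L->B->refl->G->L'->C->R'->A->plug->B
Char 5 ('A'): step: R->5, L=2; A->plug->B->R->F->L->A->refl->C->L'->A->R'->G->plug->G
Char 6 ('G'): step: R->6, L=2; G->plug->G->R->A->L->C->refl->A->L'->F->R'->C->plug->C

C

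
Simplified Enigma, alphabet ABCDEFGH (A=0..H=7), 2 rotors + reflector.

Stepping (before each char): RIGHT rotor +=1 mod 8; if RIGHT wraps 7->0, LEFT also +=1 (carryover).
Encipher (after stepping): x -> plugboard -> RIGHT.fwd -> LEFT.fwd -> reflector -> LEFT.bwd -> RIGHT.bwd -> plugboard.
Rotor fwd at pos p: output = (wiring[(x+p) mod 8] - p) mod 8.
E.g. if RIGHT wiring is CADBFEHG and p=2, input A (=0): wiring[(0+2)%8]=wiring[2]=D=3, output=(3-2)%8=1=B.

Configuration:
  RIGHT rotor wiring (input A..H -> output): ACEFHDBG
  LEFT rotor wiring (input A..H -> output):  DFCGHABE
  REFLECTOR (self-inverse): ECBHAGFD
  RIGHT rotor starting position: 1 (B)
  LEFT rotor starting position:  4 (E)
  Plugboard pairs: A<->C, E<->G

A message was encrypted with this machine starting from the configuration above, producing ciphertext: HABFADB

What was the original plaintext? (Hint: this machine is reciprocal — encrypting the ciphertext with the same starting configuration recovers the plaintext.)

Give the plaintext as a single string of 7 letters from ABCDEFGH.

Answer: FBAGGCC

Derivation:
Char 1 ('H'): step: R->2, L=4; H->plug->H->R->A->L->D->refl->H->L'->E->R'->F->plug->F
Char 2 ('A'): step: R->3, L=4; A->plug->C->R->A->L->D->refl->H->L'->E->R'->B->plug->B
Char 3 ('B'): step: R->4, L=4; B->plug->B->R->H->L->C->refl->B->L'->F->R'->C->plug->A
Char 4 ('F'): step: R->5, L=4; F->plug->F->R->H->L->C->refl->B->L'->F->R'->E->plug->G
Char 5 ('A'): step: R->6, L=4; A->plug->C->R->C->L->F->refl->G->L'->G->R'->E->plug->G
Char 6 ('D'): step: R->7, L=4; D->plug->D->R->F->L->B->refl->C->L'->H->R'->A->plug->C
Char 7 ('B'): step: R->0, L->5 (L advanced); B->plug->B->R->C->L->H->refl->D->L'->A->R'->A->plug->C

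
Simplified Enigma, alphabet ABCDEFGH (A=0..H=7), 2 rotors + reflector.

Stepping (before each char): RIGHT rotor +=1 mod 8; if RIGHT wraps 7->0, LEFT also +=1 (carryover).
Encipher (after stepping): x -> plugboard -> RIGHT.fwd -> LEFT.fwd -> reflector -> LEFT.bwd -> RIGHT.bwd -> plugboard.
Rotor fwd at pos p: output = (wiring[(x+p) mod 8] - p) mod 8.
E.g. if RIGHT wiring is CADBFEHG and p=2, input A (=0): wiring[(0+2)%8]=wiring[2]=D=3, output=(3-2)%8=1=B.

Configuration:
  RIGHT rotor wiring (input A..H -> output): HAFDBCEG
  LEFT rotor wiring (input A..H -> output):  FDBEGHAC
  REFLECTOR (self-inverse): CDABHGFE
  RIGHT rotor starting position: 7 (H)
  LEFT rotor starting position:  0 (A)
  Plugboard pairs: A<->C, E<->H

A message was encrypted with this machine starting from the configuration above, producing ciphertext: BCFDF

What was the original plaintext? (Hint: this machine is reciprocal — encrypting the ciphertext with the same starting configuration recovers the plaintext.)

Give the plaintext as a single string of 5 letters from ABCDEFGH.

Answer: HGCCH

Derivation:
Char 1 ('B'): step: R->0, L->1 (L advanced); B->plug->B->R->A->L->C->refl->A->L'->B->R'->E->plug->H
Char 2 ('C'): step: R->1, L=1; C->plug->A->R->H->L->E->refl->H->L'->F->R'->G->plug->G
Char 3 ('F'): step: R->2, L=1; F->plug->F->R->E->L->G->refl->F->L'->D->R'->A->plug->C
Char 4 ('D'): step: R->3, L=1; D->plug->D->R->B->L->A->refl->C->L'->A->R'->A->plug->C
Char 5 ('F'): step: R->4, L=1; F->plug->F->R->E->L->G->refl->F->L'->D->R'->E->plug->H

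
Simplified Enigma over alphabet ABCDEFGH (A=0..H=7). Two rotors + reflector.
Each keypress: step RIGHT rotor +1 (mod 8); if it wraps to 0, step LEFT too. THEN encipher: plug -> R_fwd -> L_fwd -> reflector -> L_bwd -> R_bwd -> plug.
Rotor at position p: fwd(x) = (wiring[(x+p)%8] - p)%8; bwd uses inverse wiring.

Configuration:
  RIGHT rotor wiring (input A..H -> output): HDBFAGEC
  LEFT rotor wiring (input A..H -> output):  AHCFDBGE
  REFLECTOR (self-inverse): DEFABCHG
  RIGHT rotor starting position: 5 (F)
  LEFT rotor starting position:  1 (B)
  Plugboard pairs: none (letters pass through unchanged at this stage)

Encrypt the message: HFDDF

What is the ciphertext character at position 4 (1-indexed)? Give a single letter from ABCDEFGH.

Char 1 ('H'): step: R->6, L=1; H->plug->H->R->A->L->G->refl->H->L'->H->R'->F->plug->F
Char 2 ('F'): step: R->7, L=1; F->plug->F->R->B->L->B->refl->E->L'->C->R'->D->plug->D
Char 3 ('D'): step: R->0, L->2 (L advanced); D->plug->D->R->F->L->C->refl->F->L'->H->R'->A->plug->A
Char 4 ('D'): step: R->1, L=2; D->plug->D->R->H->L->F->refl->C->L'->F->R'->E->plug->E

E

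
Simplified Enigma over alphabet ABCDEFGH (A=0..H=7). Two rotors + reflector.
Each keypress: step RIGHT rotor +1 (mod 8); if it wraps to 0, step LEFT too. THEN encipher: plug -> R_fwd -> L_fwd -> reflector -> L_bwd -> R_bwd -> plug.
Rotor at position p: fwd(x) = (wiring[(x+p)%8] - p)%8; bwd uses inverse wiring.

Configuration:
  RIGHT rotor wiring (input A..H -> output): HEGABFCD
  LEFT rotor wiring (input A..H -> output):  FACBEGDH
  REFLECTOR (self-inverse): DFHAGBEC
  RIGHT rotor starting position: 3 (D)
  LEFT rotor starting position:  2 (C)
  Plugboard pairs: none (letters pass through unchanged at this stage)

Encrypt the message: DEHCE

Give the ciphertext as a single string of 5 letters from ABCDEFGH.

Answer: EGGAC

Derivation:
Char 1 ('D'): step: R->4, L=2; D->plug->D->R->H->L->G->refl->E->L'->D->R'->E->plug->E
Char 2 ('E'): step: R->5, L=2; E->plug->E->R->H->L->G->refl->E->L'->D->R'->G->plug->G
Char 3 ('H'): step: R->6, L=2; H->plug->H->R->H->L->G->refl->E->L'->D->R'->G->plug->G
Char 4 ('C'): step: R->7, L=2; C->plug->C->R->F->L->F->refl->B->L'->E->R'->A->plug->A
Char 5 ('E'): step: R->0, L->3 (L advanced); E->plug->E->R->B->L->B->refl->F->L'->G->R'->C->plug->C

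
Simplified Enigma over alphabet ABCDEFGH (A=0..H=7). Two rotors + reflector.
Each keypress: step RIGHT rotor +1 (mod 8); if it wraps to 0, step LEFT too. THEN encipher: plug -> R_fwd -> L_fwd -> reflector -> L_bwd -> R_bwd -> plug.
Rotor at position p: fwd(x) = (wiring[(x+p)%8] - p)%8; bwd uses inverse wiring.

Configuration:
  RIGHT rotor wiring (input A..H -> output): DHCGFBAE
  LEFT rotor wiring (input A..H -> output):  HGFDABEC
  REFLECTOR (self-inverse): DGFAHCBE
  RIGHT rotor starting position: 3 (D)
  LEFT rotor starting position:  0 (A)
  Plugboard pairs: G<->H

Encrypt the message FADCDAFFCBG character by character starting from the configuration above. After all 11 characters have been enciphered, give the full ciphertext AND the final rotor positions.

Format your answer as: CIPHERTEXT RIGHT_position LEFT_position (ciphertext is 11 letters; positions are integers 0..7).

Answer: CBCFBFABBHD 6 1

Derivation:
Char 1 ('F'): step: R->4, L=0; F->plug->F->R->D->L->D->refl->A->L'->E->R'->C->plug->C
Char 2 ('A'): step: R->5, L=0; A->plug->A->R->E->L->A->refl->D->L'->D->R'->B->plug->B
Char 3 ('D'): step: R->6, L=0; D->plug->D->R->B->L->G->refl->B->L'->F->R'->C->plug->C
Char 4 ('C'): step: R->7, L=0; C->plug->C->R->A->L->H->refl->E->L'->G->R'->F->plug->F
Char 5 ('D'): step: R->0, L->1 (L advanced); D->plug->D->R->G->L->B->refl->G->L'->H->R'->B->plug->B
Char 6 ('A'): step: R->1, L=1; A->plug->A->R->G->L->B->refl->G->L'->H->R'->F->plug->F
Char 7 ('F'): step: R->2, L=1; F->plug->F->R->C->L->C->refl->F->L'->A->R'->A->plug->A
Char 8 ('F'): step: R->3, L=1; F->plug->F->R->A->L->F->refl->C->L'->C->R'->B->plug->B
Char 9 ('C'): step: R->4, L=1; C->plug->C->R->E->L->A->refl->D->L'->F->R'->B->plug->B
Char 10 ('B'): step: R->5, L=1; B->plug->B->R->D->L->H->refl->E->L'->B->R'->G->plug->H
Char 11 ('G'): step: R->6, L=1; G->plug->H->R->D->L->H->refl->E->L'->B->R'->D->plug->D
Final: ciphertext=CBCFBFABBHD, RIGHT=6, LEFT=1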